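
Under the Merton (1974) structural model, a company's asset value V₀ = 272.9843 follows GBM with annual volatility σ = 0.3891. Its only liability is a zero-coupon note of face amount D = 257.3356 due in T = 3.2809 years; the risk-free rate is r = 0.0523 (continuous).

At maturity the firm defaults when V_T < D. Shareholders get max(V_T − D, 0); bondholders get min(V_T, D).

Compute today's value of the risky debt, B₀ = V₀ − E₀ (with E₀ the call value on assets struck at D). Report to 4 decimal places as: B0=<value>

B0=174.0057

With assets at 272.9843 and a single debt payment of 257.3356 at 3.2809 years:
d₁ = [ln(V₀/D) + (r + σ²/2)T] / (σ√T)
   = [ln(272.9843/257.3356) + (0.0523 + 0.5·0.3891²)·3.2809] / (0.3891·√3.2809)
   = [0.059033 + 0.419953] / 0.704787 = 0.679619
d₂ = d₁ − σ√T = 0.679619 − 0.704787 = -0.025168
N(d₁) = 0.751627,  N(d₂) = 0.489961,  e^(−rT) = 0.842324
E₀ = V₀·N(d₁) − D·e^(−rT)·N(d₂)
   = 272.9843·0.751627 − 257.3356·0.842324·0.489961 = 98.978630
B₀ = V₀ − E₀ = 272.9843 − 98.978630 = 174.005670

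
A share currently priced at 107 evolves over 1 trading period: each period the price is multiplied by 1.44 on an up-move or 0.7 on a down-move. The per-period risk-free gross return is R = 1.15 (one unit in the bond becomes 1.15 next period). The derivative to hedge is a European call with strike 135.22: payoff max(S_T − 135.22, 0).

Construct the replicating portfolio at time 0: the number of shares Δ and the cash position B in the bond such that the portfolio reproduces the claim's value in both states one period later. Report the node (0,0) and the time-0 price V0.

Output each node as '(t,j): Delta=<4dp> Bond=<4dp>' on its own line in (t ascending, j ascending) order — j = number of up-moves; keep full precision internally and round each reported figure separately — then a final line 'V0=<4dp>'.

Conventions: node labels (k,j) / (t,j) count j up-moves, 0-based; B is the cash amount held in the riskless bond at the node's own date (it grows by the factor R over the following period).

(0,0): Delta=0.2382 Bond=-15.5135
V0=9.9730

Since d<R<u, set p* = (R−d)/(u−d) = 0.6081; price each node as the discounted p*-expectation of its children.
Payoffs at expiry: V(1,0)=0.0000, V(1,1)=18.8600
  t=0,j=0: stock 107.0000 → up 154.0800 (V=18.8600), down 74.9000 (V=0.0000). Price 9.9730; hedge Δ=0.2382, bond B=-15.5135.
Sanity check at the root: Δ(0,0)·S0 + B(0,0) reproduces V0 = 9.9730.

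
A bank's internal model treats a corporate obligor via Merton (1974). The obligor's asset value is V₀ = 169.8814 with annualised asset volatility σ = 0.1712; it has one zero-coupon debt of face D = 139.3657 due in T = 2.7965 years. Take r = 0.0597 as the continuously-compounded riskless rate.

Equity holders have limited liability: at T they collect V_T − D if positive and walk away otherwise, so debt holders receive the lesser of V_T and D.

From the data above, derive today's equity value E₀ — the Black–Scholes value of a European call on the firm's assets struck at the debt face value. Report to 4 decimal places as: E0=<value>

E0=53.8771

Apply the equity-as-call identities (strike 139.3657, horizon 2.7965 years):
d₁ = [ln(V₀/D) + (r + σ²/2)T] / (σ√T)
   = [ln(169.8814/139.3657) + (0.0597 + 0.5·0.1712²)·2.7965] / (0.1712·√2.7965)
   = [0.197999 + 0.207933] / 0.286293 = 1.417889
d₂ = d₁ − σ√T = 1.417889 − 0.286293 = 1.131596
N(d₁) = 0.921888,  N(d₂) = 0.871098,  e^(−rT) = 0.846241
E₀ = V₀·N(d₁) − D·e^(−rT)·N(d₂)
   = 169.8814·0.921888 − 139.3657·0.846241·0.871098 = 53.877058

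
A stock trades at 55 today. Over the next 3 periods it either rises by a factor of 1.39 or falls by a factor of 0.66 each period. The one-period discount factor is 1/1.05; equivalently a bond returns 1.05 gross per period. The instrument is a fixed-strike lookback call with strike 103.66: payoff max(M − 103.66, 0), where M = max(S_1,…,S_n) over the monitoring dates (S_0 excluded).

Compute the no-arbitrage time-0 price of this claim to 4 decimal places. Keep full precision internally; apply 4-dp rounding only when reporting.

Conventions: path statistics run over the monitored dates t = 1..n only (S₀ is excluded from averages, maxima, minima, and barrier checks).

Risk-neutral up-probability p* = (R−d)/(u−d) = (1.05−0.66)/(1.39−0.66) = 0.5342; the claim prices as the p*-weighted sum of path payoffs discounted by R^3.
Enumerate all 2^3 = 8 price paths (U = up ×1.39, D = down ×0.66); each path with k up-moves has probability p*^k·(1−p*)^(3−k).
DDD: M=36.3000, payoff=0.0000, prob=0.101034
UDD: M=76.4500, payoff=0.0000, prob=0.115892
DUD: M=50.4570, payoff=0.0000, prob=0.115892
UUD: M=106.2655, payoff=2.6055, prob=0.132935
DDU: M=36.3000, payoff=0.0000, prob=0.115892
UDU: M=76.4500, payoff=0.0000, prob=0.132935
DUU: M=70.1352, payoff=0.0000, prob=0.132935
UUU: M=147.7090, payoff=44.0490, prob=0.152484
Price = Σ prob·payoff / R^3 = 7.063152 / 1.157625 = 6.1014

price = 6.1014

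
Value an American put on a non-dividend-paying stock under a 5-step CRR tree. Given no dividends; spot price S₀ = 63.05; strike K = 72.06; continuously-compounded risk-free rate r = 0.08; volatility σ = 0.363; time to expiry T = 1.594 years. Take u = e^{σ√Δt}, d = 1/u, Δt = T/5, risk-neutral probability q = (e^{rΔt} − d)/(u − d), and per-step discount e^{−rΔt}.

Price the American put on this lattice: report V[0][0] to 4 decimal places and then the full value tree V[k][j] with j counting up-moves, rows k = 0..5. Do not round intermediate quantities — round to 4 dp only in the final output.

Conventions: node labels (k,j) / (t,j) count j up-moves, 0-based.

price = 13.3052
tree:
13.3052
20.6944 6.9208
30.2134 12.1941 2.2344
37.9683 20.6944 4.6924 0.0000
44.2862 30.2134 9.8543 0.0000 0.0000
49.4332 37.9683 20.6944 0.0000 0.0000 0.0000

Δt=0.31880  u=1.22747  d=0.81468  q=0.51152  discount=0.97482
step 5 (expiry): payoffs max(K−S,0) = 49.4332 37.9683 20.6944 0.0000 0.0000 0.0000
k=4: (k=4,j=0): S=27.7738, K−S=44.2862, hold=42.4716 ⇒ V=44.2862 exercise | (k=4,j=1): S=41.8466, K−S=30.2134, hold=28.3988 ⇒ V=30.2134 exercise | (k=4,j=2): S=63.0500, K−S=9.0100, hold=9.8543 ⇒ V=9.8543 continue | (k=4,j=3): S=94.9970, K−S=0.0000, hold=0.0000 ⇒ V=0.0000 continue | (k=4,j=4): S=143.1312, K−S=0.0000, hold=0.0000 ⇒ V=0.0000 continue
k=3: (k=3,j=0): S=34.0917, K−S=37.9683, hold=36.1538 ⇒ V=37.9683 exercise | (k=3,j=1): S=51.3656, K−S=20.6944, hold=19.3008 ⇒ V=20.6944 exercise | (k=3,j=2): S=77.3922, K−S=0.0000, hold=4.6924 ⇒ V=4.6924 continue | (k=3,j=3): S=116.6063, K−S=0.0000, hold=0.0000 ⇒ V=0.0000 continue
k=2: (k=2,j=0): S=41.8466, K−S=30.2134, hold=28.3988 ⇒ V=30.2134 exercise | (k=2,j=1): S=63.0500, K−S=9.0100, hold=12.1941 ⇒ V=12.1941 continue | (k=2,j=2): S=94.9970, K−S=0.0000, hold=2.2344 ⇒ V=2.2344 continue
k=1: (k=1,j=0): S=51.3656, K−S=20.6944, hold=20.4675 ⇒ V=20.6944 exercise | (k=1,j=1): S=77.3922, K−S=0.0000, hold=6.9208 ⇒ V=6.9208 continue
k=0: (k=0,j=0): S=63.0500, K−S=9.0100, hold=13.3052 ⇒ V=13.3052 continue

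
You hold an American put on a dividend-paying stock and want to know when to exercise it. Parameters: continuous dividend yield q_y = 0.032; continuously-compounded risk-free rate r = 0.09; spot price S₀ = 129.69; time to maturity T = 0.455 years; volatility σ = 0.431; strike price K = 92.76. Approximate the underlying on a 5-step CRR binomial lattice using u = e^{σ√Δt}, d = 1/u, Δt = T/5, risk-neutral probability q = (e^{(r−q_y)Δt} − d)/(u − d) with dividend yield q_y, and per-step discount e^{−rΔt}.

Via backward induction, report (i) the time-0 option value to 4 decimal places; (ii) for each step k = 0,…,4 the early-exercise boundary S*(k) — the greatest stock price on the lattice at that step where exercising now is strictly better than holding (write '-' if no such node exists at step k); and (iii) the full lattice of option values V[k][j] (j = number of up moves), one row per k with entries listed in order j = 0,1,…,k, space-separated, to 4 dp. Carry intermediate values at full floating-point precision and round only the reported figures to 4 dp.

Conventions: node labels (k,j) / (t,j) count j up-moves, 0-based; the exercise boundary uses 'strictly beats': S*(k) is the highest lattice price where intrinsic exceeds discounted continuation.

price = 1.6817
boundary = - - - - 77.0983
tree:
1.6817
2.9962 0.3301
5.2793 0.6498 0.0000
9.1743 1.2791 0.0000 0.0000
15.6617 2.5180 0.0000 0.0000 0.0000
25.0614 4.9568 0.0000 0.0000 0.0000 0.0000

params: Δt=0.09100 u=1.13885 d=0.87808 q=0.48784 e^(-rΔt)=0.99184
t_5 payoffs: 25.0614 4.9568 0.0000 0.0000 0.0000 0.0000
t_4: node(4,0) S=77.0983 payoff=15.6617 vs cont=15.1293 → 15.6617 [stop]  node(4,1) S=99.9944 payoff=0.0000 vs cont=2.5180 → 2.5180 [wait]  node(4,2) S=129.6900 payoff=0.0000 vs cont=0.0000 → 0.0000 [wait]  node(4,3) S=168.2044 payoff=0.0000 vs cont=0.0000 → 0.0000 [wait]  node(4,4) S=218.1564 payoff=0.0000 vs cont=0.0000 → 0.0000 [wait]  ⇒ S*(4)=77.0983
t_3: node(3,0) S=87.8032 payoff=4.9568 vs cont=9.1743 → 9.1743 [wait]  node(3,1) S=113.8783 payoff=0.0000 vs cont=1.2791 → 1.2791 [wait]  node(3,2) S=147.6971 payoff=0.0000 vs cont=0.0000 → 0.0000 [wait]  node(3,3) S=191.5590 payoff=0.0000 vs cont=0.0000 → 0.0000 [wait]  ⇒ S*(3)=-
t_2: node(2,0) S=99.9944 payoff=0.0000 vs cont=5.2793 → 5.2793 [wait]  node(2,1) S=129.6900 payoff=0.0000 vs cont=0.6498 → 0.6498 [wait]  node(2,2) S=168.2044 payoff=0.0000 vs cont=0.0000 → 0.0000 [wait]  ⇒ S*(2)=-
t_1: node(1,0) S=113.8783 payoff=0.0000 vs cont=2.9962 → 2.9962 [wait]  node(1,1) S=147.6971 payoff=0.0000 vs cont=0.3301 → 0.3301 [wait]  ⇒ S*(1)=-
t_0: node(0,0) S=129.6900 payoff=0.0000 vs cont=1.6817 → 1.6817 [wait]  ⇒ S*(0)=-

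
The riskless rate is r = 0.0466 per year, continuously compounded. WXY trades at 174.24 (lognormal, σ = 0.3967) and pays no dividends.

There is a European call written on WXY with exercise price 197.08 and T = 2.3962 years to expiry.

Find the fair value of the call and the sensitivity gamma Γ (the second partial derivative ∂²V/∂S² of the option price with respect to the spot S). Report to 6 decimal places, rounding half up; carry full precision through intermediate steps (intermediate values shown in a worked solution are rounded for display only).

σ√T = 0.3967·√2.3962 = 0.614078
d₁ = (ln(S/K) + (r+σ²/2)T) / (σ√T) = (ln(174.24/197.08) + (0.0466+0.3967²/2)·2.3962) / 0.614078 = (-0.123176 + 0.300209) / 0.614078 = 0.288290
d₂ = d₁ − σ√T = 0.288290 − 0.614078 = -0.325788
e^{−rT} = 0.894346
N(d₁) = 0.613438,  N(d₂) = 0.372292
Call price V = S·N(d₁) − K·e^{−rT}·N(d₂) = 106.885401 − 65.619390 = 41.266011
φ(d₁) = (1/√(2π))·e^{−d₁²/2} = 0.382704
Γ = φ(d₁) / (S·σ·√T) = 0.003577

price = 41.266011
Γ = 0.003577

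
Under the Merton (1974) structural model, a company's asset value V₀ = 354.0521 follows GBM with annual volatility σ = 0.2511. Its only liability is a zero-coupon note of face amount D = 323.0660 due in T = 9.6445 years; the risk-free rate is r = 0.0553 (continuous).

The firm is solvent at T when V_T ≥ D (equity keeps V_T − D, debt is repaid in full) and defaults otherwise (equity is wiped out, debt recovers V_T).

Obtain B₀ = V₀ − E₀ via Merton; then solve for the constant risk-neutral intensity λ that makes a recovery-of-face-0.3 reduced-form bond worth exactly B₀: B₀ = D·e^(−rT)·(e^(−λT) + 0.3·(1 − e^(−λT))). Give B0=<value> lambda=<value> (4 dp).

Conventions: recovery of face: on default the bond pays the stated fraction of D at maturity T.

Equity is a call on the firm's assets struck at D = 323.0660:
d₁ = [ln(V₀/D) + (r + σ²/2)T] / (σ√T)
   = [ln(354.0521/323.0660) + (0.0553 + 0.5·0.2511²)·9.6445] / (0.2511·√9.6445)
   = [0.091587 + 0.837390] / 0.779806 = 1.191292
d₂ = d₁ − σ√T = 1.191292 − 0.779806 = 0.411486
N(d₁) = 0.883231,  N(d₂) = 0.659642,  e^(−rT) = 0.586642
E₀ = V₀·N(d₁) − D·e^(−rT)·N(d₂)
   = 354.0521·0.883231 − 323.0660·0.586642·0.659642 = 187.691632
B₀ = V₀ − E₀ = 354.0521 − 187.691632 = 166.360468
e^(−λT) = (B₀·e^(rT)/D − 0.3)/(1 − 0.3) = (166.3605·1.704618/323.0660 − 0.3)/0.7 = 0.82540078
λ = −ln(0.82540078)/9.6445 = 0.019896

B0=166.3605 lambda=0.0199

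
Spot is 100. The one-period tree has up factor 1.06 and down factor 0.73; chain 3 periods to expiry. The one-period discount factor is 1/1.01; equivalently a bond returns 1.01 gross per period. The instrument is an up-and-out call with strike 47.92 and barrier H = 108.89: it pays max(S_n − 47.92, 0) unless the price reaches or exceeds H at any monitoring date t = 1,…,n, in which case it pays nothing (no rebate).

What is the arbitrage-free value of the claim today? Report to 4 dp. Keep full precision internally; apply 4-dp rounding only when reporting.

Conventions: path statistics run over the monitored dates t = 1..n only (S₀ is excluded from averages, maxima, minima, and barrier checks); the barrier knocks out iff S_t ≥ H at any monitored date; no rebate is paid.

Under the martingale measure an up-move has probability p* = 0.8485; value the claim as the probability-weighted average of per-path payoffs, discounted 3 periods at R = 1.01.
Enumerate all 2^3 = 8 price paths (U = up ×1.06, D = down ×0.73); each path with k up-moves has probability p*^k·(1−p*)^(3−k).
DDD: M=73.0000, payoff=0.0000, prob=0.003478
UDD: M=106.0000, payoff=8.5674, prob=0.019479
DUD: M=77.3800, payoff=8.5674, prob=0.019479
UUD: M=112.3600, payoff=0.0000, prob=0.109080
DDU: M=73.0000, payoff=8.5674, prob=0.019479
UDU: M=106.0000, payoff=34.1028, prob=0.109080
DUU: M=82.0228, payoff=34.1028, prob=0.109080
UUU: M=119.1016, payoff=0.0000, prob=0.610847
Price = Σ prob·payoff / R^3 = 7.940493 / 1.030301 = 7.7070

price = 7.7070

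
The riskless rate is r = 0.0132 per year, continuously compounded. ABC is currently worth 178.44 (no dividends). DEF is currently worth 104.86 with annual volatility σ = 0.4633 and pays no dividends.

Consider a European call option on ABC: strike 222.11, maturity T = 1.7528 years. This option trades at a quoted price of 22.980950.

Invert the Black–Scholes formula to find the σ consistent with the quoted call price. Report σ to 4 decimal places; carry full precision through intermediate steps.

sigma = 0.3815

At σ = 0.3815 the Black–Scholes value reproduces the quote:
σ√T = 0.3815·√1.7528 = 0.505081
d₁ = (ln(S/K) + (r+σ²/2)T) / (σ√T) = (ln(178.44/222.11) + (0.0132+0.3815²/2)·1.7528) / 0.505081 = (-0.218920 + 0.150690) / 0.505081 = -0.135088
d₂ = d₁ − σ√T = -0.135088 − 0.505081 = -0.640168
e^{−rT} = 0.977129
N(d₁) = 0.446271,  N(d₂) = 0.261032
V = S·N(d₁) − K·e^{−rT}·N(d₂) = 79.632649 − 56.651699 = 22.980950 (the observed quote) — the price is monotone increasing in volatility, hence this σ is the only solution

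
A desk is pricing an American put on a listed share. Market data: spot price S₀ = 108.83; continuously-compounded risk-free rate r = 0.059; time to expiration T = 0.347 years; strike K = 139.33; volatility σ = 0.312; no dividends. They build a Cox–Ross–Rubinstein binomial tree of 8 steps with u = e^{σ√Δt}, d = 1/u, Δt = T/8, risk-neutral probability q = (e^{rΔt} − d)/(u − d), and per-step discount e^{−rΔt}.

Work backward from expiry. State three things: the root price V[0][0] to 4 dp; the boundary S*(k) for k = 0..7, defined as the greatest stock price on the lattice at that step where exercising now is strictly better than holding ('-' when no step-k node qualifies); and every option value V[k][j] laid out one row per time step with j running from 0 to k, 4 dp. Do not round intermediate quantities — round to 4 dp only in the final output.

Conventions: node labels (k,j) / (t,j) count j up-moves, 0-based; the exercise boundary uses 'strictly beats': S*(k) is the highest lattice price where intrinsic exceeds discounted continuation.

price = 30.5000
boundary = 108.8300 101.9832 108.8300 101.9832 108.8300 116.1365 123.9335 116.1365
tree:
30.5000
37.3468 23.6426
43.7629 30.5000 16.9999
49.7753 37.3468 23.2754 10.8972
55.4095 43.7629 30.5000 16.2686 5.6551
60.6892 49.7753 37.3468 23.1935 9.5219 1.8704
65.6367 55.4095 43.7629 30.5000 15.3965 3.7766 0.0000
70.2730 60.6892 49.7753 37.3468 23.1935 7.6254 0.0000 0.0000
74.6176 65.6367 55.4095 43.7629 30.5000 15.3965 0.0000 0.0000 0.0000

params: Δt=0.04337 u=1.06714 d=0.93709 q=0.50346 e^(-rΔt)=0.99744
t_8 payoffs: 74.6176 65.6367 55.4095 43.7629 30.5000 15.3965 0.0000 0.0000 0.0000
t_7: node(7,0) S=69.0570 payoff=70.2730 vs cont=69.9169 → 70.2730 [stop]  node(7,1) S=78.6408 payoff=60.6892 vs cont=60.3331 → 60.6892 [stop]  node(7,2) S=89.5547 payoff=49.7753 vs cont=49.4192 → 49.7753 [stop]  node(7,3) S=101.9832 payoff=37.3468 vs cont=36.9907 → 37.3468 [stop]  node(7,4) S=116.1365 payoff=23.1935 vs cont=22.8374 → 23.1935 [stop]  node(7,5) S=132.2540 payoff=7.0760 vs cont=7.6254 → 7.6254 [wait]  node(7,6) S=150.6084 payoff=0.0000 vs cont=0.0000 → 0.0000 [wait]  node(7,7) S=171.5100 payoff=0.0000 vs cont=0.0000 → 0.0000 [wait]  ⇒ S*(7)=116.1365
t_6: node(6,0) S=73.6933 payoff=65.6367 vs cont=65.2806 → 65.6367 [stop]  node(6,1) S=83.9205 payoff=55.4095 vs cont=55.0534 → 55.4095 [stop]  node(6,2) S=95.5671 payoff=43.7629 vs cont=43.4068 → 43.7629 [stop]  node(6,3) S=108.8300 payoff=30.5000 vs cont=30.1439 → 30.5000 [stop]  node(6,4) S=123.9335 payoff=15.3965 vs cont=15.3163 → 15.3965 [stop]  node(6,5) S=141.1332 payoff=0.0000 vs cont=3.7766 → 3.7766 [wait]  node(6,6) S=160.7198 payoff=0.0000 vs cont=0.0000 → 0.0000 [wait]  ⇒ S*(6)=123.9335
t_5: node(5,0) S=78.6408 payoff=60.6892 vs cont=60.3331 → 60.6892 [stop]  node(5,1) S=89.5547 payoff=49.7753 vs cont=49.4192 → 49.7753 [stop]  node(5,2) S=101.9832 payoff=37.3468 vs cont=36.9907 → 37.3468 [stop]  node(5,3) S=116.1365 payoff=23.1935 vs cont=22.8374 → 23.1935 [stop]  node(5,4) S=132.2540 payoff=7.0760 vs cont=9.5219 → 9.5219 [wait]  node(5,5) S=150.6084 payoff=0.0000 vs cont=1.8704 → 1.8704 [wait]  ⇒ S*(5)=116.1365
t_4: node(4,0) S=83.9205 payoff=55.4095 vs cont=55.0534 → 55.4095 [stop]  node(4,1) S=95.5671 payoff=43.7629 vs cont=43.4068 → 43.7629 [stop]  node(4,2) S=108.8300 payoff=30.5000 vs cont=30.1439 → 30.5000 [stop]  node(4,3) S=123.9335 payoff=15.3965 vs cont=16.2686 → 16.2686 [wait]  node(4,4) S=141.1332 payoff=0.0000 vs cont=5.6551 → 5.6551 [wait]  ⇒ S*(4)=108.8300
t_3: node(3,0) S=89.5547 payoff=49.7753 vs cont=49.4192 → 49.7753 [stop]  node(3,1) S=101.9832 payoff=37.3468 vs cont=36.9907 → 37.3468 [stop]  node(3,2) S=116.1365 payoff=23.1935 vs cont=23.2754 → 23.2754 [wait]  node(3,3) S=132.2540 payoff=7.0760 vs cont=10.8972 → 10.8972 [wait]  ⇒ S*(3)=101.9832
t_2: node(2,0) S=95.5671 payoff=43.7629 vs cont=43.4068 → 43.7629 [stop]  node(2,1) S=108.8300 payoff=30.5000 vs cont=30.1850 → 30.5000 [stop]  node(2,2) S=123.9335 payoff=15.3965 vs cont=16.9999 → 16.9999 [wait]  ⇒ S*(2)=108.8300
t_1: node(1,0) S=101.9832 payoff=37.3468 vs cont=36.9907 → 37.3468 [stop]  node(1,1) S=116.1365 payoff=23.1935 vs cont=23.6426 → 23.6426 [wait]  ⇒ S*(1)=101.9832
t_0: node(0,0) S=108.8300 payoff=30.5000 vs cont=30.3694 → 30.5000 [stop]  ⇒ S*(0)=108.8300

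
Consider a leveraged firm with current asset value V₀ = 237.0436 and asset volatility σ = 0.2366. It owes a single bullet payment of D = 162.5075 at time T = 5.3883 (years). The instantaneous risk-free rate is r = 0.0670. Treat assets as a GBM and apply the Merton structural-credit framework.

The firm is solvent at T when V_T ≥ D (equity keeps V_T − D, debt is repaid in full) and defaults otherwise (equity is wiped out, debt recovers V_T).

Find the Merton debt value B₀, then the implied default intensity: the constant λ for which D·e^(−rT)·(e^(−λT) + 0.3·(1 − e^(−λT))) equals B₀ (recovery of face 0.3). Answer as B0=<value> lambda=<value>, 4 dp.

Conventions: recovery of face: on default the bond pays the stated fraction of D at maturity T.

With assets at 237.0436 and a single debt payment of 162.5075 at 5.3883 years:
d₁ = [ln(V₀/D) + (r + σ²/2)T] / (σ√T)
   = [ln(237.0436/162.5075) + (0.0670 + 0.5·0.2366²)·5.3883] / (0.2366·√5.3883)
   = [0.377520 + 0.511833] / 0.549213 = 1.619324
d₂ = d₁ − σ√T = 1.619324 − 0.549213 = 1.070111
N(d₁) = 0.947311,  N(d₂) = 0.857715,  e^(−rT) = 0.696968
E₀ = V₀·N(d₁) − D·e^(−rT)·N(d₂)
   = 237.0436·0.947311 − 162.5075·0.696968·0.857715 = 127.407080
B₀ = V₀ − E₀ = 237.0436 − 127.407080 = 109.636520
e^(−λT) = (B₀·e^(rT)/D − 0.3)/(1 − 0.3) = (109.6365·1.434787/162.5075 − 0.3)/0.7 = 0.95426564
λ = −ln(0.95426564)/5.3883 = 0.008688

B0=109.6365 lambda=0.0087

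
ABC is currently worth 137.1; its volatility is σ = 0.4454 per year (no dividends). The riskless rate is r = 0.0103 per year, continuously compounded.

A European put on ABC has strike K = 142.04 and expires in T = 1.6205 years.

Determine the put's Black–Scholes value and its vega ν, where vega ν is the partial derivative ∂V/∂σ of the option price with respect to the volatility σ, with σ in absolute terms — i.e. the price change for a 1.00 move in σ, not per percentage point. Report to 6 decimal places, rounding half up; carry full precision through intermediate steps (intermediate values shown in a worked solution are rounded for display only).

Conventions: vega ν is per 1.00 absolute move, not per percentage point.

price = 32.200747
ν = 67.475464

σ√T = 0.4454·√1.6205 = 0.566989
d₁ = (ln(S/K) + (r+σ²/2)T) / (σ√T) = (ln(137.1/142.04) + (0.0103+0.4454²/2)·1.6205) / 0.566989 = (-0.035398 + 0.177429) / 0.566989 = 0.250501
d₂ = d₁ − σ√T = 0.250501 − 0.566989 = -0.316488
e^{−rT} = 0.983447
N(−d₁) = 0.401100,  N(−d₂) = 0.624184
Put price V = K·e^{−rT}·N(−d₂) − S·N(−d₁) = 87.191550 − 54.990803 = 32.200747
φ(d₁) = (1/√(2π))·e^{−d₁²/2} = 0.386620
ν = S·φ(d₁)·√T = 67.475464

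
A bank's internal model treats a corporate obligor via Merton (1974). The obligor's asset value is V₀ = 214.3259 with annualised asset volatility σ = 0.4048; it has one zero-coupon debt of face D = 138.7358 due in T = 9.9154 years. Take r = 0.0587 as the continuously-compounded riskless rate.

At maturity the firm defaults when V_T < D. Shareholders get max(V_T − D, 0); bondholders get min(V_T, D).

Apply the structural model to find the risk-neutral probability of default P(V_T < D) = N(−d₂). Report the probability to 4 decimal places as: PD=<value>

PD=0.4362

Apply the equity-as-call identities (strike 138.7358, horizon 9.9154 years):
d₁ = [ln(V₀/D) + (r + σ²/2)T] / (σ√T)
   = [ln(214.3259/138.7358) + (0.0587 + 0.5·0.4048²)·9.9154] / (0.4048·√9.9154)
   = [0.434926 + 1.394418] / 1.274664 = 1.435158
d₂ = d₁ − σ√T = 1.435158 − 1.274664 = 0.160495
risk-neutral PD = N(−d₂) = N(-0.160495) = 0.436246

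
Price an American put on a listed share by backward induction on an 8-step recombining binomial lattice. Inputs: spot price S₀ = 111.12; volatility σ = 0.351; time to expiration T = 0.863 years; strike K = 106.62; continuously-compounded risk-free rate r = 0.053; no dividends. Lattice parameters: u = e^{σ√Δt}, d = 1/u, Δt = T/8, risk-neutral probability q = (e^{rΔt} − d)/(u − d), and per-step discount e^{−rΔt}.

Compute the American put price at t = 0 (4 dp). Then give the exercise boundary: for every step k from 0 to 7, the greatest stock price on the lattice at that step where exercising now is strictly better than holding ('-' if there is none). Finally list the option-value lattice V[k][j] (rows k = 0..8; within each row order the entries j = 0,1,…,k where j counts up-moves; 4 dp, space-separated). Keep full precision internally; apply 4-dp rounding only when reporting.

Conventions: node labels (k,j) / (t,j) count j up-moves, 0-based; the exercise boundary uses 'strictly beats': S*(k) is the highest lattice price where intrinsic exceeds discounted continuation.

Δt=0.10787  u=1.12219  d=0.89111  q=0.49602  discount=0.99430
step 8 (expiry): payoffs max(K−S,0) = 62.4369 50.9796 36.5513 18.3815 0.0000 0.0000 0.0000 0.0000 0.0000
step 7: (k=7,j=0): S=49.5819, K−S=57.0381, hold=56.4303 ⇒ V=57.0381 exercise | (k=7,j=1): S=62.4392, K−S=44.1808, hold=43.5730 ⇒ V=44.1808 exercise | (k=7,j=2): S=78.6305, K−S=27.9895, hold=27.3816 ⇒ V=27.9895 exercise | (k=7,j=3): S=99.0205, K−S=7.5995, hold=9.2110 ⇒ V=9.2110 continue | (k=7,j=4): S=124.6979, K−S=0.0000, hold=0.0000 ⇒ V=0.0000 continue | (k=7,j=5): S=157.0339, K−S=0.0000, hold=0.0000 ⇒ V=0.0000 continue | (k=7,j=6): S=197.7550, K−S=0.0000, hold=0.0000 ⇒ V=0.0000 continue | (k=7,j=7): S=249.0356, K−S=0.0000, hold=0.0000 ⇒ V=0.0000 continue  boundary S*=78.6305
step 6: (k=6,j=0): S=55.6404, K−S=50.9796, hold=50.3718 ⇒ V=50.9796 exercise | (k=6,j=1): S=70.0687, K−S=36.5513, hold=35.9434 ⇒ V=36.5513 exercise | (k=6,j=2): S=88.2385, K−S=18.3815, hold=18.5684 ⇒ V=18.5684 continue | (k=6,j=3): S=111.1200, K−S=0.0000, hold=4.6157 ⇒ V=4.6157 continue | (k=6,j=4): S=139.9350, K−S=0.0000, hold=0.0000 ⇒ V=0.0000 continue | (k=6,j=5): S=176.2221, K−S=0.0000, hold=0.0000 ⇒ V=0.0000 continue | (k=6,j=6): S=221.9190, K−S=0.0000, hold=0.0000 ⇒ V=0.0000 continue  boundary S*=70.0687
step 5: (k=5,j=0): S=62.4392, K−S=44.1808, hold=43.5730 ⇒ V=44.1808 exercise | (k=5,j=1): S=78.6305, K−S=27.9895, hold=27.4738 ⇒ V=27.9895 exercise | (k=5,j=2): S=99.0205, K−S=7.5995, hold=11.5811 ⇒ V=11.5811 continue | (k=5,j=3): S=124.6979, K−S=0.0000, hold=2.3129 ⇒ V=2.3129 continue | (k=5,j=4): S=157.0339, K−S=0.0000, hold=0.0000 ⇒ V=0.0000 continue | (k=5,j=5): S=197.7550, K−S=0.0000, hold=0.0000 ⇒ V=0.0000 continue  boundary S*=78.6305
step 4: (k=4,j=0): S=70.0687, K−S=36.5513, hold=35.9434 ⇒ V=36.5513 exercise | (k=4,j=1): S=88.2385, K−S=18.3815, hold=19.7374 ⇒ V=19.7374 continue | (k=4,j=2): S=111.1200, K−S=0.0000, hold=6.9441 ⇒ V=6.9441 continue | (k=4,j=3): S=139.9350, K−S=0.0000, hold=1.1590 ⇒ V=1.1590 continue | (k=4,j=4): S=176.2221, K−S=0.0000, hold=0.0000 ⇒ V=0.0000 continue  boundary S*=70.0687
step 3: (k=3,j=0): S=78.6305, K−S=27.9895, hold=28.0504 ⇒ V=28.0504 continue | (k=3,j=1): S=99.0205, K−S=7.5995, hold=13.3152 ⇒ V=13.3152 continue | (k=3,j=2): S=124.6979, K−S=0.0000, hold=4.0513 ⇒ V=4.0513 continue | (k=3,j=3): S=157.0339, K−S=0.0000, hold=0.5808 ⇒ V=0.5808 continue  boundary S*=-
step 2: (k=2,j=0): S=88.2385, K−S=18.3815, hold=20.6231 ⇒ V=20.6231 continue | (k=2,j=1): S=111.1200, K−S=0.0000, hold=8.6704 ⇒ V=8.6704 continue | (k=2,j=2): S=139.9350, K−S=0.0000, hold=2.3166 ⇒ V=2.3166 continue  boundary S*=-
step 1: (k=1,j=0): S=99.0205, K−S=7.5995, hold=14.6105 ⇒ V=14.6105 continue | (k=1,j=1): S=124.6979, K−S=0.0000, hold=5.4873 ⇒ V=5.4873 continue  boundary S*=-
step 0: (k=0,j=0): S=111.1200, K−S=0.0000, hold=10.0277 ⇒ V=10.0277 continue  boundary S*=-

price = 10.0277
boundary = - - - - 70.0687 78.6305 70.0687 78.6305
tree:
10.0277
14.6105 5.4873
20.6231 8.6704 2.3166
28.0504 13.3152 4.0513 0.5808
36.5513 19.7374 6.9441 1.1590 0.0000
44.1808 27.9895 11.5811 2.3129 0.0000 0.0000
50.9796 36.5513 18.5684 4.6157 0.0000 0.0000 0.0000
57.0381 44.1808 27.9895 9.2110 0.0000 0.0000 0.0000 0.0000
62.4369 50.9796 36.5513 18.3815 0.0000 0.0000 0.0000 0.0000 0.0000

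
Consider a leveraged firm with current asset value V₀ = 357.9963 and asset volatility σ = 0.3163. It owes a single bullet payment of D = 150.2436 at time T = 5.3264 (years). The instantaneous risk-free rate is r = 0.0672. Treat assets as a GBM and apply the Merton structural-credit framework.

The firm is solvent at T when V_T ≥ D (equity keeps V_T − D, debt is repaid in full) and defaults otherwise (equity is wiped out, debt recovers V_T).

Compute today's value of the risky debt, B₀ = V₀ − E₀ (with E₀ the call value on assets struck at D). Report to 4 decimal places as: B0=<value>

Work the structural quantities from V₀ = 357.9963 against face 150.2436:
d₁ = [ln(V₀/D) + (r + σ²/2)T] / (σ√T)
   = [ln(357.9963/150.2436) + (0.0672 + 0.5·0.3163²)·5.3264] / (0.3163·√5.3264)
   = [0.868265 + 0.624376] / 0.729989 = 2.044745
d₂ = d₁ − σ√T = 2.044745 − 0.729989 = 1.314756
N(d₁) = 0.979560,  N(d₂) = 0.905704,  e^(−rT) = 0.699119
E₀ = V₀·N(d₁) − D·e^(−rT)·N(d₂)
   = 357.9963·0.979560 − 150.2436·0.699119·0.905704 = 255.545344
B₀ = V₀ − E₀ = 357.9963 − 255.545344 = 102.450956

B0=102.4510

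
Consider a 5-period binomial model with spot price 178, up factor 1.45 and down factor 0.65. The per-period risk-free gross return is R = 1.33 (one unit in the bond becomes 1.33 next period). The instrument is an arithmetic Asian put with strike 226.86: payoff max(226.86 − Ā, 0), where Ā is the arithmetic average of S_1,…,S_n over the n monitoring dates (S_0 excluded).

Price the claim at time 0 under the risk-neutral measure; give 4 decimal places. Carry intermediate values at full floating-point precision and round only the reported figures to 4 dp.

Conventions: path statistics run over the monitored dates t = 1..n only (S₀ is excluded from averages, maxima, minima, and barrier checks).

Set p* = 0.8500 (from d < R < u); the path-dependent value is the discounted p*-expectation over all price paths.
Enumerate all 2^5 = 32 price paths (U = up ×1.45, D = down ×0.65); each path with k up-moves has probability p*^k·(1−p*)^(5−k).
DDDDD: Ā=58.4431, payoff=168.4169, prob=0.000076
UDDDD: Ā=130.3731, payoff=96.4869, prob=0.000430
DUDDD: Ā=101.8931, payoff=124.9669, prob=0.000430
UUDDD: Ā=227.3000, payoff=0.0000, prob=0.002438
DDUDD: Ā=83.3811, payoff=143.4789, prob=0.000430
UDUDD: Ā=186.0040, payoff=40.8560, prob=0.002438
DUUDD: Ā=157.5240, payoff=69.3360, prob=0.002438
UUUDD: Ā=351.3996, payoff=0.0000, prob=0.013818
DDDUD: Ā=71.3483, payoff=155.5117, prob=0.000430
UDDUD: Ā=159.1616, payoff=67.6984, prob=0.002438
DUDUD: Ā=130.6816, payoff=96.1784, prob=0.002438
UUDUD: Ā=291.5204, payoff=0.0000, prob=0.013818
DDUUD: Ā=112.1696, payoff=114.6904, prob=0.002438
UDUUD: Ā=250.2244, payoff=0.0000, prob=0.013818
DUUUD: Ā=221.7444, payoff=5.1156, prob=0.013818
UUUUD: Ā=494.6606, payoff=0.0000, prob=0.078301
DDDDU: Ā=63.5270, payoff=163.3330, prob=0.000430
UDDDU: Ā=141.7140, payoff=85.1460, prob=0.002438
DUDDU: Ā=113.2340, payoff=113.6260, prob=0.002438
UUDDU: Ā=252.5989, payoff=0.0000, prob=0.013818
DDUDU: Ā=94.7220, payoff=132.1380, prob=0.002438
UDUDU: Ā=211.3029, payoff=15.5571, prob=0.013818
DUUDU: Ā=182.8229, payoff=44.0371, prob=0.013818
UUUDU: Ā=407.8357, payoff=0.0000, prob=0.078301
DDDUU: Ā=82.6892, payoff=144.1708, prob=0.002438
UDDUU: Ā=184.4605, payoff=42.3995, prob=0.013818
DUDUU: Ā=155.9805, payoff=70.8795, prob=0.013818
UUDUU: Ā=347.9565, payoff=0.0000, prob=0.078301
DDUUU: Ā=137.4685, payoff=89.3915, prob=0.013818
UDUUU: Ā=306.6605, payoff=0.0000, prob=0.078301
DUUUU: Ā=278.1805, payoff=0.0000, prob=0.078301
UUUUU: Ā=620.5566, payoff=0.0000, prob=0.443705
Price = Σ prob·payoff / R^5 = 6.108057 / 4.161580 = 1.4677

price = 1.4677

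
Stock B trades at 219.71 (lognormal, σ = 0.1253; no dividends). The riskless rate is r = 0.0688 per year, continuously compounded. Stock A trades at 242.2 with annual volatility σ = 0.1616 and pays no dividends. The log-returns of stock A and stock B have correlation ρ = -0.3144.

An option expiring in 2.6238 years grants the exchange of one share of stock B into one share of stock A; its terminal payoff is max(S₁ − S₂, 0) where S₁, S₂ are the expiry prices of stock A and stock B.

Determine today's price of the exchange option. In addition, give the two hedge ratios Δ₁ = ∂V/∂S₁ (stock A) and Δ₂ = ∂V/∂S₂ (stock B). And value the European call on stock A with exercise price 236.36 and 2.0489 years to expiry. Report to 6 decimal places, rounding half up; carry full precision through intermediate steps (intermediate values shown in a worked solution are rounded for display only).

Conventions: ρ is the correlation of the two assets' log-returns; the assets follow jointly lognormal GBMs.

σ_eff = √(σ₁² + σ₂² − 2ρσ₁σ₂) = √(0.1616² + 0.1253² − 2·-0.3144·0.1616·0.1253) = 0.233553
d₁ = (ln(S₁/S₂) + (q₂ − q₁ + σ_eff²/2)T) / (σ_eff√T) = (ln(242.2/219.71) + (0.0 − 0.0 + 0.027273)·2.6238) / 0.378312 = 0.446762
d₂ = d₁ − σ_eff√T = 0.446762 − 0.378312 = 0.068449
N(d₁) = 0.672476,  N(d₂) = 0.527286
V = S₁·e^{−q₁T}·N(d₁) − S₂·e^{−q₂T}·N(d₂) = 162.873791 − 115.850023 = 47.023768
Δ₁ = e^{−q₁T}·N(d₁) = 0.672476;  Δ₂ = −e^{−q₂T}·N(d₂) = -0.527286
[vanilla: stock A call K=236.36]
σ√T = 0.1616·√2.0489 = 0.231314
d₁ = (ln(S/K) + (r+σ²/2)T) / (σ√T) = (ln(242.2/236.36) + (0.0688+0.1616²/2)·2.0489) / 0.231314 = (0.024408 + 0.167717) / 0.231314 = 0.830582
d₂ = d₁ − σ√T = 0.830582 − 0.231314 = 0.599268
e^{−rT} = 0.868520
N(d₁) = 0.796895,  N(d₂) = 0.725503
price = S·N(d₁) − K·e^{−rT}·N(d₂) = 193.007987 − 148.933747 = 44.074240

exchange price = 47.023768
Δ1 = 0.672476
Δ2 = -0.527286
price(stock A call K=236.36) = 44.074240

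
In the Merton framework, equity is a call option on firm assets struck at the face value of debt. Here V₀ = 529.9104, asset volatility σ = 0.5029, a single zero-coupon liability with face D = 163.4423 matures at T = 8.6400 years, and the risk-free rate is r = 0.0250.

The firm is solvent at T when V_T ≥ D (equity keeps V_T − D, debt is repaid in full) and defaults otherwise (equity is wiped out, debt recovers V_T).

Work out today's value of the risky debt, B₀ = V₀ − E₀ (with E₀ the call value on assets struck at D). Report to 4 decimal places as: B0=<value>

Equity is a call on the firm's assets struck at D = 163.4423:
d₁ = [ln(V₀/D) + (r + σ²/2)T] / (σ√T)
   = [ln(529.9104/163.4423) + (0.0250 + 0.5·0.5029²)·8.6400] / (0.5029·√8.6400)
   = [1.176248 + 1.308564] / 1.478218 = 1.680951
d₂ = d₁ − σ√T = 1.680951 − 1.478218 = 0.202733
N(d₁) = 0.953614,  N(d₂) = 0.580328,  e^(−rT) = 0.805735
E₀ = V₀·N(d₁) − D·e^(−rT)·N(d₂)
   = 529.9104·0.953614 − 163.4423·0.805735·0.580328 = 428.905739
B₀ = V₀ − E₀ = 529.9104 − 428.905739 = 101.004661

B0=101.0047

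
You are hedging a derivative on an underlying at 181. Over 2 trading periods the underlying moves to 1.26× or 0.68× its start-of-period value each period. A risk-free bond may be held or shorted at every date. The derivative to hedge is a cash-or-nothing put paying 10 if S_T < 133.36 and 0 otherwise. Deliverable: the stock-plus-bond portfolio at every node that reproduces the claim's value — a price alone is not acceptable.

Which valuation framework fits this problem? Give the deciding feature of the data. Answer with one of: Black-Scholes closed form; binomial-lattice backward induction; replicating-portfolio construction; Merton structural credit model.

Key observation: what is demanded is not a single number but the (Δ, B) position at each node of the 1.26/0.68 tree starting at 181; constructing those positions is the replicating-portfolio method.

framework: replicating-portfolio construction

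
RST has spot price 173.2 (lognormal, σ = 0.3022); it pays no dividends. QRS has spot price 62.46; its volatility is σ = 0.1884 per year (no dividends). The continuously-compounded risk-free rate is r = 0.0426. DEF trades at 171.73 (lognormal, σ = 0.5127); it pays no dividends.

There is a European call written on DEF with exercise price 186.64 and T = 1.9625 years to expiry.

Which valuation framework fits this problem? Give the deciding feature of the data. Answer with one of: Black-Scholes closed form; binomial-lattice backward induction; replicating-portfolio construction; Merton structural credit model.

framework: Black-Scholes closed form

Key observation: with DEF following a GBM at constant σ and r, the European call struck at 186.64 prices in closed form — nothing here needs a stepwise model or a balance sheet.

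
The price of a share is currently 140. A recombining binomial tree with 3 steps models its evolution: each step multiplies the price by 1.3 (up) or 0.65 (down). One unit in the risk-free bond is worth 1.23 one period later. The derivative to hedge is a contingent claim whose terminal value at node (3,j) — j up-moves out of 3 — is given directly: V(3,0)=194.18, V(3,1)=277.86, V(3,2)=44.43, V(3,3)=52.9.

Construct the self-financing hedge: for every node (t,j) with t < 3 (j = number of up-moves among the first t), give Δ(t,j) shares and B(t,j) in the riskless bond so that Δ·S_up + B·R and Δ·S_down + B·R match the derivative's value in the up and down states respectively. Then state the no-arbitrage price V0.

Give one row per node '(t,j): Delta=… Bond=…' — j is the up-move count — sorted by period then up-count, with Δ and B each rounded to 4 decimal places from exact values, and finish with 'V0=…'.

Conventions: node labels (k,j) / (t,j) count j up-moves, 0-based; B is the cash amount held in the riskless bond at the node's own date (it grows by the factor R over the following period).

(0,0): Delta=-0.2698 Bond=68.8807
(1,0): Delta=-2.7391 Bond=309.4243
(1,1): Delta=-0.1208 Bond=57.6042
(2,0): Delta=2.1765 Bond=89.8374
(2,1): Delta=-3.0357 Bond=415.6829
(2,2): Delta=0.0551 Bond=29.2358
V0=31.1047

Since d<R<u, set p* = (R−d)/(u−d) = 0.8923; price each node as the discounted p*-expectation of its children.
Expiry values: V(3,0)=194.1800, V(3,1)=277.8600, V(3,2)=44.4300, V(3,3)=52.9000
  t=2,j=0: stock 59.1500 → up 76.8950 (V=277.8600), down 38.4475 (V=194.1800). Price 218.5759; hedge Δ=2.1765, bond B=89.8374.
  t=2,j=1: stock 118.3000 → up 153.7900 (V=44.4300), down 76.8950 (V=277.8600). Price 56.5598; hedge Δ=-3.0357, bond B=415.6829.
  t=2,j=2: stock 236.6000 → up 307.5800 (V=52.9000), down 153.7900 (V=44.4300). Price 42.2665; hedge Δ=0.0551, bond B=29.2358.
  t=1,j=0: stock 91.0000 → up 118.3000 (V=56.5598), down 59.1500 (V=218.5759). Price 60.1689; hedge Δ=-2.7391, bond B=309.4243.
  t=1,j=1: stock 182.0000 → up 236.6000 (V=42.2665), down 118.3000 (V=56.5598). Price 35.6145; hedge Δ=-0.1208, bond B=57.6042.
  t=0,j=0: stock 140.0000 → up 182.0000 (V=35.6145), down 91.0000 (V=60.1689). Price 31.1047; hedge Δ=-0.2698, bond B=68.8807.
Verification: the root portfolio costs Δ(0,0)·S0 + B(0,0) = 31.1047, matching V0.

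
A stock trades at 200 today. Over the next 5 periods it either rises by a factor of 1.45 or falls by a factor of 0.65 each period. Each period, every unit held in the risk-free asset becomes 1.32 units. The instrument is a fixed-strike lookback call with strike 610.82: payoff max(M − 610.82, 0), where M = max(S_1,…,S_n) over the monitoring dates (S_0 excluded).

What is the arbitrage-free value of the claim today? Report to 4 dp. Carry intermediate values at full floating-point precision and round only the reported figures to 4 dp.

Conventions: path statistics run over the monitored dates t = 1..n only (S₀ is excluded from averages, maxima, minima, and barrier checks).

price = 74.4533

Under the martingale measure an up-move has probability p* = 0.8375; value the claim as the probability-weighted average of per-path payoffs, discounted 5 periods at R = 1.32.
Enumerate all 2^5 = 32 price paths (U = up ×1.45, D = down ×0.65); each path with k up-moves has probability p*^k·(1−p*)^(5−k).
DDDDD: M=130.0000, payoff=0.0000, prob=0.000113
UDDDD: M=290.0000, payoff=0.0000, prob=0.000584
DUDDD: M=188.5000, payoff=0.0000, prob=0.000584
UUDDD: M=420.5000, payoff=0.0000, prob=0.003010
DDUDD: M=130.0000, payoff=0.0000, prob=0.000584
UDUDD: M=290.0000, payoff=0.0000, prob=0.003010
DUUDD: M=273.3250, payoff=0.0000, prob=0.003010
UUUDD: M=609.7250, payoff=0.0000, prob=0.015512
DDDUD: M=130.0000, payoff=0.0000, prob=0.000584
UDDUD: M=290.0000, payoff=0.0000, prob=0.003010
DUDUD: M=188.5000, payoff=0.0000, prob=0.003010
UUDUD: M=420.5000, payoff=0.0000, prob=0.015512
DDUUD: M=177.6612, payoff=0.0000, prob=0.003010
UDUUD: M=396.3213, payoff=0.0000, prob=0.015512
DUUUD: M=396.3213, payoff=0.0000, prob=0.015512
UUUUD: M=884.1013, payoff=273.2812, prob=0.079945
DDDDU: M=130.0000, payoff=0.0000, prob=0.000584
UDDDU: M=290.0000, payoff=0.0000, prob=0.003010
DUDDU: M=188.5000, payoff=0.0000, prob=0.003010
UUDDU: M=420.5000, payoff=0.0000, prob=0.015512
DDUDU: M=130.0000, payoff=0.0000, prob=0.003010
UDUDU: M=290.0000, payoff=0.0000, prob=0.015512
DUUDU: M=273.3250, payoff=0.0000, prob=0.015512
UUUDU: M=609.7250, payoff=0.0000, prob=0.079945
DDDUU: M=130.0000, payoff=0.0000, prob=0.003010
UDDUU: M=290.0000, payoff=0.0000, prob=0.015512
DUDUU: M=257.6088, payoff=0.0000, prob=0.015512
UUDUU: M=574.6658, payoff=0.0000, prob=0.079945
DDUUU: M=257.6088, payoff=0.0000, prob=0.015512
UDUUU: M=574.6658, payoff=0.0000, prob=0.079945
DUUUU: M=574.6658, payoff=0.0000, prob=0.079945
UUUUU: M=1281.9468, payoff=671.1268, prob=0.412025
Price = Σ prob·payoff / R^5 = 298.368886 / 4.007464 = 74.4533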